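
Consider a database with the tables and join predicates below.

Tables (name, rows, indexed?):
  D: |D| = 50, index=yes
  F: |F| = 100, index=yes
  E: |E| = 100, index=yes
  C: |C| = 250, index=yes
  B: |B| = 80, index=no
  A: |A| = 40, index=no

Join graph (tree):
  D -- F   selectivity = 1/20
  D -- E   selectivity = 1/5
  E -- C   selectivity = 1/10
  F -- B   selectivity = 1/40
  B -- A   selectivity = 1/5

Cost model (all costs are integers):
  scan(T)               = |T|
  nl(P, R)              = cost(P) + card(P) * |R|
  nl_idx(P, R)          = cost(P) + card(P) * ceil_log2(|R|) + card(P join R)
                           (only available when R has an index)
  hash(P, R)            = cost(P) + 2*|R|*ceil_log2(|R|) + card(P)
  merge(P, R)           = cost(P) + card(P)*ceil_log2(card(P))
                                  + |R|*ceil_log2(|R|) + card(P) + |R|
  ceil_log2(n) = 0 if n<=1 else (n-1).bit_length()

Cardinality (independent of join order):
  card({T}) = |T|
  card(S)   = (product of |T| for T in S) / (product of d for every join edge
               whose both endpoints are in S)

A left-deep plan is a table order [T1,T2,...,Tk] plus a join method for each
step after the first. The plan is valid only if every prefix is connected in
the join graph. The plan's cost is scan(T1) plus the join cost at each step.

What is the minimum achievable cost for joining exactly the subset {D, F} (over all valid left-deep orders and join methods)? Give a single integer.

Selinger DP over subsets of {D,F}:
  {D}: scan cost=50, card=50
  {F}: scan cost=100, card=100
  {DF}: card=250; try (F,nl_idx)→650, (D,hash)→800, (D,nl_idx)→950, (F,merge)→1200, (D,merge)→1250, (F,hash)→1500 …(+2); best=650 via (F,nl_idx)

650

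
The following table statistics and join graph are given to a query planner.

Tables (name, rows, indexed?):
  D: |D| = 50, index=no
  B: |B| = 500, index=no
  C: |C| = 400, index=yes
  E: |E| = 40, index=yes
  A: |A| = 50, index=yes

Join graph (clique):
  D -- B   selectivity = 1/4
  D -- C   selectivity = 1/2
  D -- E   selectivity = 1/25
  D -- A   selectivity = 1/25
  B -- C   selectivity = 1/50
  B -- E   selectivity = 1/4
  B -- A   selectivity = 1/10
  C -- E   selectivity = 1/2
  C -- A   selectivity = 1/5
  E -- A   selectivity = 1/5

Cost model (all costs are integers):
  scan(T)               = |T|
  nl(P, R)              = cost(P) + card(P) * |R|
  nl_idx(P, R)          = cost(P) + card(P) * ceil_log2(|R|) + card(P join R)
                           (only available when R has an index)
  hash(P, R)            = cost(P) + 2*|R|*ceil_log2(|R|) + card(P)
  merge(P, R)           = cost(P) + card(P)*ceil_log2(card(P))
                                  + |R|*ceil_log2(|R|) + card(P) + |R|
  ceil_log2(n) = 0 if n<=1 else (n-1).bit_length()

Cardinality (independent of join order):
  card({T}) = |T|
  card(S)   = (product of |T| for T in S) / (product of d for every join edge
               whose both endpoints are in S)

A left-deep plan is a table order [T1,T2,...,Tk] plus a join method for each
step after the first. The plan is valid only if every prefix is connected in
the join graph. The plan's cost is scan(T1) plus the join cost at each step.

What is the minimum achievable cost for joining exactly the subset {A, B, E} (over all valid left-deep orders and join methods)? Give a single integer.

4580

Selinger DP over subsets of {A,B,E}:
  {B}: scan cost=500, card=500
  {E}: scan cost=40, card=40
  {A}: scan cost=50, card=50
  {BE}: card=5000; try (E,hash)→1480, (B,merge)→5320, (E,merge)→5780, (E,nl_idx)→8500, (B,hash)→9080, (B,nl)→20040 …(+1); best=1480 via (E,hash)
  {AB}: card=2500; try (A,hash)→1600, (B,merge)→5400, (A,merge)→5850, (A,nl_idx)→6000, (B,hash)→9100, (B,nl)→25050 …(+1); best=1600 via (A,hash)
  {AE}: card=400; try (E,hash)→580, (A,merge)→670, (E,merge)→680, (A,hash)→680, (A,nl_idx)→680, (E,nl_idx)→750 …(+2); best=580 via (E,hash)
  {ABE}: card=5000; try (E,hash)→4580, (A,hash)→7080, (B,merge)→9580, (B,hash)→9980, (E,nl_idx)→21600, (E,merge)→34380 …(+5); best=4580 via (E,hash)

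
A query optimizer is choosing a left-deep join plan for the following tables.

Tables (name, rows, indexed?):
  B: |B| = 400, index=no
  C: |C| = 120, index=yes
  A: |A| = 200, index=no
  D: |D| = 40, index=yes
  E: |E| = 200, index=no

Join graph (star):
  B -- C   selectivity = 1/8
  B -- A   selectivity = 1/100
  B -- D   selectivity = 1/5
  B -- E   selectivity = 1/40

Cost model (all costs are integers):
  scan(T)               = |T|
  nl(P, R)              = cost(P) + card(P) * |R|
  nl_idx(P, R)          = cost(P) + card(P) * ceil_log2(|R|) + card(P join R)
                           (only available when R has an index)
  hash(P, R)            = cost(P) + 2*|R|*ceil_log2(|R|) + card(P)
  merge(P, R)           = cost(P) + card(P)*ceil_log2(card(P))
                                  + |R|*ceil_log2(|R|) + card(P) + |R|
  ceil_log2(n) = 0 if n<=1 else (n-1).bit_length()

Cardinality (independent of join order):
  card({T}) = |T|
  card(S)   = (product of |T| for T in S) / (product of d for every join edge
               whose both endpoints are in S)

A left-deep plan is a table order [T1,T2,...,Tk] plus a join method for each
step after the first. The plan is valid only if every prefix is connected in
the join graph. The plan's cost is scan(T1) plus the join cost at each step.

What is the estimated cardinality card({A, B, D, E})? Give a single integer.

32000

Tables in S: A(200), B(400), D(40), E(200)
Edges inside S: B-A(d=100), B-D(d=5), B-E(d=40)
numerator = 200 * 400 * 40 * 200 = 640000000
denominator = 100 * 5 * 40 = 20000
card(S) = 640000000 / 20000 = 32000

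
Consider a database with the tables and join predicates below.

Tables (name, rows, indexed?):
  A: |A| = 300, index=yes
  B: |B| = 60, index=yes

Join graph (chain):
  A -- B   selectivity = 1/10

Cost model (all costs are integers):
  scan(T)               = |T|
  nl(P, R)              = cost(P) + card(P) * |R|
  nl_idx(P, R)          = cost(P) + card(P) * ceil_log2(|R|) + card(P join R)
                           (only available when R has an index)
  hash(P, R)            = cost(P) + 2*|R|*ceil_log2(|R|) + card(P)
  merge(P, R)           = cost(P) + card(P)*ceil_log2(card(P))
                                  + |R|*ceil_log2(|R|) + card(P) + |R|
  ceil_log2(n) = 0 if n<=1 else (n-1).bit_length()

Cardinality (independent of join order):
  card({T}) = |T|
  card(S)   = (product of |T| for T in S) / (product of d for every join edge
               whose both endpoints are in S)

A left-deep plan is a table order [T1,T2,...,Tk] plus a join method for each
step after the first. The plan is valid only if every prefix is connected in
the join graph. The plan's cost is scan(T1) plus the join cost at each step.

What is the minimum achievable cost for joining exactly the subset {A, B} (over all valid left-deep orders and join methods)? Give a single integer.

Selinger DP over subsets of {A,B}:
  {A}: scan cost=300, card=300
  {B}: scan cost=60, card=60
  {AB}: card=1800; try (B,hash)→1320, (A,nl_idx)→2400, (A,merge)→3480, (B,merge)→3720, (B,nl_idx)→3900, (A,hash)→5520 …(+2); best=1320 via (B,hash)

1320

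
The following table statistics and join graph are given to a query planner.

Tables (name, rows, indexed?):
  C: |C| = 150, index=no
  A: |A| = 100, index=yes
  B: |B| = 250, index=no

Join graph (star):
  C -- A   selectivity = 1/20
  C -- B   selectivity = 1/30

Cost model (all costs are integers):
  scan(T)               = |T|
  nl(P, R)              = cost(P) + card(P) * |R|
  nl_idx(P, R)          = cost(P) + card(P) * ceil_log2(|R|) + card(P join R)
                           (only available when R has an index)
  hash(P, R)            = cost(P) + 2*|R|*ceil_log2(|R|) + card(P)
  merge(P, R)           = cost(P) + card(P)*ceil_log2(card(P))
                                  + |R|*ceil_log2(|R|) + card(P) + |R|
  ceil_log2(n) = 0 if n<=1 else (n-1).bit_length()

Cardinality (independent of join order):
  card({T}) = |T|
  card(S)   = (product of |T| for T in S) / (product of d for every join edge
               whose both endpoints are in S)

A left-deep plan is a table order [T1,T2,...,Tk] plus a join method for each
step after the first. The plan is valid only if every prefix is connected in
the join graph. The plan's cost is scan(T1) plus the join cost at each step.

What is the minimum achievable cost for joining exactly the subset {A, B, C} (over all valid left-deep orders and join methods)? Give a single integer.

5550

Selinger DP over subsets of {A,B,C}:
  {C}: scan cost=150, card=150
  {A}: scan cost=100, card=100
  {B}: scan cost=250, card=250
  {AC}: card=750; try (A,hash)→1700, (A,nl_idx)→1950, (C,merge)→2250, (A,merge)→2300, (C,hash)→2600, (C,nl)→15100 …(+1); best=1700 via (A,hash)
  {BC}: card=1250; try (C,hash)→2900, (B,merge)→3750, (C,merge)→3850, (B,hash)→4300, (B,nl)→37650, (C,nl)→37750; best=2900 via (C,hash)
  {ABC}: card=6250; try (A,hash)→5550, (B,hash)→6450, (B,merge)→12200, (A,nl_idx)→17900, (A,merge)→18700, (A,nl)→127900 …(+1); best=5550 via (A,hash)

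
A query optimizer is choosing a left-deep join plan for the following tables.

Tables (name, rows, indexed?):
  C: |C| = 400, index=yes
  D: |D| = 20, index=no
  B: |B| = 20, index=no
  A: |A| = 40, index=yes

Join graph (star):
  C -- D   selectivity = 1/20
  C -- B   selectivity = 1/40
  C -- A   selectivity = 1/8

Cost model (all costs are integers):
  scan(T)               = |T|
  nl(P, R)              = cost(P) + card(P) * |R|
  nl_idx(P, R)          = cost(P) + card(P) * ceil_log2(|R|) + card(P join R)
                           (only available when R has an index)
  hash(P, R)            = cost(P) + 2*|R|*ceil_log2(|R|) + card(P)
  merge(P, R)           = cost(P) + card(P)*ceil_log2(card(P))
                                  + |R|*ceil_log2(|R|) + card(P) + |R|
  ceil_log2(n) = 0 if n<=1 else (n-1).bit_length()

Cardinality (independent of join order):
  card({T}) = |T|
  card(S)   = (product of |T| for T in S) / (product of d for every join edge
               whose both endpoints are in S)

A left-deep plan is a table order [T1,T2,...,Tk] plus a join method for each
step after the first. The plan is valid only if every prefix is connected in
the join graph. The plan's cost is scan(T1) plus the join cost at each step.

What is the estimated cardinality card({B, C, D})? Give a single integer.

200

Tables in S: B(20), C(400), D(20)
Edges inside S: C-D(d=20), C-B(d=40)
numerator = 20 * 400 * 20 = 160000
denominator = 20 * 40 = 800
card(S) = 160000 / 800 = 200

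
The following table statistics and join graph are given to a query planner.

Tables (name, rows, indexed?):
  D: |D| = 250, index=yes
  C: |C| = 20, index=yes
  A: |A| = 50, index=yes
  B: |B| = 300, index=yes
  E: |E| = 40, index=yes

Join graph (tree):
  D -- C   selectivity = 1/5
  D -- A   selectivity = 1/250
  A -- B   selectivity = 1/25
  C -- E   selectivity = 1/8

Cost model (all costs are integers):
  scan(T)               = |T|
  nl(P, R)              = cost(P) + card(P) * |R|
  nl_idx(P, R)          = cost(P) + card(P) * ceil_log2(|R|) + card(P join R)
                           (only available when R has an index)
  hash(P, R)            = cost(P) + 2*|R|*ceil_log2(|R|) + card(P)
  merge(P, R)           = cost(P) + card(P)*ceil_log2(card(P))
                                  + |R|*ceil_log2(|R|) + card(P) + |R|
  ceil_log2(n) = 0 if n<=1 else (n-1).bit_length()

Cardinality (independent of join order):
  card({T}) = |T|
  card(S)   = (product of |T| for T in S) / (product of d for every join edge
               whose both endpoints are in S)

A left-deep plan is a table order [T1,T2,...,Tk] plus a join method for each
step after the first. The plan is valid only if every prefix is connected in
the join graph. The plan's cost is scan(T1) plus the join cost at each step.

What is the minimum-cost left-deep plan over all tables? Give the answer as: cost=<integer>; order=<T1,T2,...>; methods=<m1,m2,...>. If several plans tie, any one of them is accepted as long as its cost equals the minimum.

cost=5230; order=A,D,B,C,E; methods=nl_idx,nl_idx,hash,hash

Selinger DP (subsets sized 1..n):
  {D}: scan cost=250, card=250
  {C}: scan cost=20, card=20
  {A}: scan cost=50, card=50
  {B}: scan cost=300, card=300
  {E}: scan cost=40, card=40
  {CD}: card=1000; try (C,hash)→700, (D,nl_idx)→1180, (D,merge)→2390, (C,nl_idx)→2500, (C,merge)→2620, (D,hash)→4040 …(+2); best=700 via (C,hash)
  {AD}: card=50; try (D,nl_idx)→500, (A,hash)→1100, (A,nl_idx)→1800, (D,merge)→2650, (A,merge)→2850, (D,hash)→4100 …(+2); best=500 via (D,nl_idx)
  {CE}: card=100; try (E,nl_idx)→240, (C,hash)→280, (C,nl_idx)→340, (E,merge)→420, (C,merge)→440, (E,hash)→520 …(+2); best=240 via (E,nl_idx)
  {AB}: card=600; try (B,nl_idx)→1100, (A,hash)→1200, (A,nl_idx)→2700, (B,merge)→3400, (A,merge)→3650, (B,hash)→5500 …(+2); best=1100 via (B,nl_idx)
  {ACD}: card=200; try (C,hash)→750, (C,nl_idx)→950, (C,merge)→970, (C,nl)→1500, (A,hash)→2300, (A,nl_idx)→6900 …(+2); best=750 via (C,hash)
  {CDE}: card=5000; try (E,hash)→2180, (D,merge)→3290, (D,hash)→4340, (D,nl_idx)→6040, (E,nl_idx)→11700, (E,merge)→11980 …(+2); best=2180 via (E,hash)
  {ABD}: card=600; try (B,nl_idx)→1550, (B,merge)→3850, (D,hash)→5700, (B,hash)→5950, (D,nl_idx)→6500, (D,merge)→9950 …(+2); best=1550 via (B,nl_idx)
  {ABCD}: card=2400; try (C,hash)→2350, (B,nl_idx)→4950, (B,merge)→5550, (B,hash)→6350, (C,nl_idx)→6950, (C,merge)→8270 …(+2); best=2350 via (C,hash)
  {ACDE}: card=1000; try (E,hash)→1430, (E,merge)→2830, (E,nl_idx)→2950, (A,hash)→7780, (E,nl)→8750, (A,nl_idx)→33180 …(+2); best=1430 via (E,hash)
  {ABCDE}: card=12000; try (E,hash)→5230, (B,hash)→7830, (B,merge)→15430, (B,nl_idx)→22430, (E,nl_idx)→28750, (E,merge)→33830 …(+2); best=5230 via (E,hash)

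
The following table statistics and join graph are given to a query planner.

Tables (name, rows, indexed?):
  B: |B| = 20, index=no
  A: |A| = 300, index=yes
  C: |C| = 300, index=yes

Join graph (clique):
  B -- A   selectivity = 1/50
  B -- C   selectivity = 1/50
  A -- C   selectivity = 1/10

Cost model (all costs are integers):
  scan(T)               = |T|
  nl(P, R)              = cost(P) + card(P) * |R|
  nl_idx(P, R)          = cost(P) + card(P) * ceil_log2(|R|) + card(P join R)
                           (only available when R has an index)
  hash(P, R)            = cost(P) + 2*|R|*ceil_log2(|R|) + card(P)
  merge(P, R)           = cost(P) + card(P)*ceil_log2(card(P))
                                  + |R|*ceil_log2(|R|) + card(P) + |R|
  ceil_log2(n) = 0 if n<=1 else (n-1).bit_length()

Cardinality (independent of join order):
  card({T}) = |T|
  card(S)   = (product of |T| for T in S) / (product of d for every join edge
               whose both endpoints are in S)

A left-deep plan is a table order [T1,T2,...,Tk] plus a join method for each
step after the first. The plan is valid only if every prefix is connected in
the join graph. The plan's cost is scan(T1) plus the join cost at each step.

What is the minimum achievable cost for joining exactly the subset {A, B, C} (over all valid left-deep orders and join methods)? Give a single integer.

1472

Selinger DP over subsets of {A,B,C}:
  {B}: scan cost=20, card=20
  {A}: scan cost=300, card=300
  {C}: scan cost=300, card=300
  {AB}: card=120; try (A,nl_idx)→320, (B,hash)→800, (A,merge)→3140, (B,merge)→3420, (A,hash)→5440, (A,nl)→6020 …(+1); best=320 via (A,nl_idx)
  {BC}: card=120; try (C,nl_idx)→320, (B,hash)→800, (C,merge)→3140, (B,merge)→3420, (C,hash)→5440, (C,nl)→6020 …(+1); best=320 via (C,nl_idx)
  {AC}: card=9000; try (C,hash)→6000, (A,hash)→6000, (C,merge)→6300, (A,merge)→6300, (C,nl_idx)→12000, (A,nl_idx)→12000 …(+2); best=6000 via (C,hash)
  {ABC}: card=72; try (C,nl_idx)→1472, (A,nl_idx)→1472, (C,merge)→4280, (A,merge)→4280, (C,hash)→5840, (A,hash)→5840 …(+5); best=1472 via (C,nl_idx)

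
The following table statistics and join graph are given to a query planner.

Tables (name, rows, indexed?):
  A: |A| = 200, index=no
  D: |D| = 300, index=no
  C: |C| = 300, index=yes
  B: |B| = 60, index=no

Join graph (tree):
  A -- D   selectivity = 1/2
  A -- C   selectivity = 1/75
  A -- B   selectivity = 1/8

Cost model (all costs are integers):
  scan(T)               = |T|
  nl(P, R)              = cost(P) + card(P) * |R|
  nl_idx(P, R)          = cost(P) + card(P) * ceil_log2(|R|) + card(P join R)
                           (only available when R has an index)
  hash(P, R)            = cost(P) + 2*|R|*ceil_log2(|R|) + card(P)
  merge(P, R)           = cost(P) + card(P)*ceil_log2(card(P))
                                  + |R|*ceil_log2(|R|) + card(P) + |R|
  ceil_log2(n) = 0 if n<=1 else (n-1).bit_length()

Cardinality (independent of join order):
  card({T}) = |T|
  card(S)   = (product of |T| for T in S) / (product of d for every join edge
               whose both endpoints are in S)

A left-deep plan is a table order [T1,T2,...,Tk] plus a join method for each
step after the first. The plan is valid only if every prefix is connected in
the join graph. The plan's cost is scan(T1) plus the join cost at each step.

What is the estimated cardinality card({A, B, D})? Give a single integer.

Tables in S: A(200), B(60), D(300)
Edges inside S: A-D(d=2), A-B(d=8)
numerator = 200 * 60 * 300 = 3600000
denominator = 2 * 8 = 16
card(S) = 3600000 / 16 = 225000

225000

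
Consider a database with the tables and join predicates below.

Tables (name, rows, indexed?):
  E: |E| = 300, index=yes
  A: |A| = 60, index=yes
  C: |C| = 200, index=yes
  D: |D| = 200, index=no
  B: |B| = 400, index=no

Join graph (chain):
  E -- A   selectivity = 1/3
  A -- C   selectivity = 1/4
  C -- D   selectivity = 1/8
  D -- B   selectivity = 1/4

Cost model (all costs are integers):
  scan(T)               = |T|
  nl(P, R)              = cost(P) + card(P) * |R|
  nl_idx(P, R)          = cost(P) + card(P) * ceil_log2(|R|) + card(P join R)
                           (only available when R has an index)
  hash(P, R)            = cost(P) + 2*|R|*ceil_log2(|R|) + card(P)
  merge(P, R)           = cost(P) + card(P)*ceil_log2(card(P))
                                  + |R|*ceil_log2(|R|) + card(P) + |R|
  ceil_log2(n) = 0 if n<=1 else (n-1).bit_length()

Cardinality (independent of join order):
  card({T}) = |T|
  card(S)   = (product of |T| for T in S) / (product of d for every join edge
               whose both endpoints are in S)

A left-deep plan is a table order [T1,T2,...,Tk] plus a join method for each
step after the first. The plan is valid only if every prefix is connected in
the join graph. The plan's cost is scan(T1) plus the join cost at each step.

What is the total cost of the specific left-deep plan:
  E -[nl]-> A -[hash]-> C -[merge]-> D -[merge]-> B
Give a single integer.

step 1: scan E: cost=300, card=300
step 2: join A via nl
    card(P join A) = 300*60/(3) = 6000
    cost = 300 + 300*60 = 18300
step 3: join C via hash
    card(P join C) = 6000*200/(4) = 300000
    cost = 18300 + 2*200*8 + 6000 = 27500
step 4: join D via merge
    card(P join D) = 300000*200/(8) = 7500000
    cost = 27500 + 300000*19 + 200*8 + 300000 + 200 = 6029300
step 5: join B via merge
    card(P join B) = 7500000*400/(4) = 750000000
    cost = 6029300 + 7500000*23 + 400*9 + 7500000 + 400 = 186033300

186033300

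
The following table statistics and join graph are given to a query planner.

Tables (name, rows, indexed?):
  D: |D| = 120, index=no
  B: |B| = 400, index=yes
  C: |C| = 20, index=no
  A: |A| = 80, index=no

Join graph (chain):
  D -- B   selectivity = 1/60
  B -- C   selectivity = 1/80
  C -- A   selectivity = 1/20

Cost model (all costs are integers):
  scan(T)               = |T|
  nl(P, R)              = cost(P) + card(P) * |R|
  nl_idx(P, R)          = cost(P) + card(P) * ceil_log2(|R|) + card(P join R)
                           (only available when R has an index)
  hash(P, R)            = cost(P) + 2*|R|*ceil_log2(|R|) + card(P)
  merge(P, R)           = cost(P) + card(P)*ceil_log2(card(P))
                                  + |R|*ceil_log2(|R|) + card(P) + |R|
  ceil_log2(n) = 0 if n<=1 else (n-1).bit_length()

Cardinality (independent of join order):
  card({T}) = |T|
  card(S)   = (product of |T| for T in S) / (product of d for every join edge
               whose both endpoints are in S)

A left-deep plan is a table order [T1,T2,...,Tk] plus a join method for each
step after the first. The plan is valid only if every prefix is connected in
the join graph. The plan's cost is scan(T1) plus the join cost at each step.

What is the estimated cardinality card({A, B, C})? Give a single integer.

400

Tables in S: A(80), B(400), C(20)
Edges inside S: B-C(d=80), C-A(d=20)
numerator = 80 * 400 * 20 = 640000
denominator = 80 * 20 = 1600
card(S) = 640000 / 1600 = 400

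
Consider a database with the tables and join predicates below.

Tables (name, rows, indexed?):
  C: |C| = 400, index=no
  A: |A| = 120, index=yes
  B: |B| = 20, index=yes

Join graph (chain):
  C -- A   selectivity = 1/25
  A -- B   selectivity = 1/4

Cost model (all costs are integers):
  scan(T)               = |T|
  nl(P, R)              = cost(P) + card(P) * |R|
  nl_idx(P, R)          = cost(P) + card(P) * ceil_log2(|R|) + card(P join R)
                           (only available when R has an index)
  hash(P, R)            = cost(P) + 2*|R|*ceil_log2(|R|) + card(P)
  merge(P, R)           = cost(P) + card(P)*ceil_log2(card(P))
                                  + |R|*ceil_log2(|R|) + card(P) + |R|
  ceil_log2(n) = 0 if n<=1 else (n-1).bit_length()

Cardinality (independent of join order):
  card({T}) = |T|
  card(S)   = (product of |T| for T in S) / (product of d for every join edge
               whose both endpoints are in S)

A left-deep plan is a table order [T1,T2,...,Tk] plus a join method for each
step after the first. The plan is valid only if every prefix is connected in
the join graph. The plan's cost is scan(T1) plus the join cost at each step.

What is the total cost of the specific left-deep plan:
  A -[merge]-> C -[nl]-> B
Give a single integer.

43480

step 1: scan A: cost=120, card=120
step 2: join C via merge
    card(P join C) = 120*400/(25) = 1920
    cost = 120 + 120*7 + 400*9 + 120 + 400 = 5080
step 3: join B via nl
    card(P join B) = 1920*20/(4) = 9600
    cost = 5080 + 1920*20 = 43480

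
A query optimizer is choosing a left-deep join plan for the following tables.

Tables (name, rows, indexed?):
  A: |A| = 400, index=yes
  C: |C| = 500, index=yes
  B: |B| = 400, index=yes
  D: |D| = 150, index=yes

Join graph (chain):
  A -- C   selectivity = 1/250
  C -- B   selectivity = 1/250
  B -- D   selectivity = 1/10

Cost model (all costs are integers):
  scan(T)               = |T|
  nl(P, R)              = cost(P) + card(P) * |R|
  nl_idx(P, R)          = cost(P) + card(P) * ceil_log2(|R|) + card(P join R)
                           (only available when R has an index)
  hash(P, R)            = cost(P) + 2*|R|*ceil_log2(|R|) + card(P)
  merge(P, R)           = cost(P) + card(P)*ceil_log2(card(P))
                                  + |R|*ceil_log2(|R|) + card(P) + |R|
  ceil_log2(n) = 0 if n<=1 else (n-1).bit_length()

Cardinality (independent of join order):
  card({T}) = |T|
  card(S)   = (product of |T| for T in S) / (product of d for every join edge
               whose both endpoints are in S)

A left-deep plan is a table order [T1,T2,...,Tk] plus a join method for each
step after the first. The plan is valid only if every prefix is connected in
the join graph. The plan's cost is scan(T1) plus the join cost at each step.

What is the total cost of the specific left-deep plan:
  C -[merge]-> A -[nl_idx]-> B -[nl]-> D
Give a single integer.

step 1: scan C: cost=500, card=500
step 2: join A via merge
    card(P join A) = 500*400/(250) = 800
    cost = 500 + 500*9 + 400*9 + 500 + 400 = 9500
step 3: join B via nl_idx
    card(P join B) = 800*400/(250) = 1280
    cost = 9500 + 800*9 + 1280 = 17980
step 4: join D via nl
    card(P join D) = 1280*150/(10) = 19200
    cost = 17980 + 1280*150 = 209980

209980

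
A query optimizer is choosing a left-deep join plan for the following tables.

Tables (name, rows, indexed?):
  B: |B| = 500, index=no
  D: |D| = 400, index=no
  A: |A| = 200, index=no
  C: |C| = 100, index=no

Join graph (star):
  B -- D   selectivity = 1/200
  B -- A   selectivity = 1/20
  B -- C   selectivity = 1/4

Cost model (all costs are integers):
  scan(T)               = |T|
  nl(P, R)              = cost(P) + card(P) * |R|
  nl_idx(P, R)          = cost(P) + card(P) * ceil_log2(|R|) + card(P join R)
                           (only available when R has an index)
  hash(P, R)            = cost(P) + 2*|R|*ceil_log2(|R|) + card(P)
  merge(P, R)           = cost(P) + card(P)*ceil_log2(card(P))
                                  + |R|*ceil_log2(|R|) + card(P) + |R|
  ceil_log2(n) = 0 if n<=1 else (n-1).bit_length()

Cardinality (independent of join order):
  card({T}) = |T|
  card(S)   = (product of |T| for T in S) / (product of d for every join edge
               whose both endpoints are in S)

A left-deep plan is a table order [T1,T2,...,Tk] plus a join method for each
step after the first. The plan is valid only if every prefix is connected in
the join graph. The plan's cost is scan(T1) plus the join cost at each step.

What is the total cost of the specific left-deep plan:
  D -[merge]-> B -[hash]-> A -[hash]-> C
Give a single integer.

25000

step 1: scan D: cost=400, card=400
step 2: join B via merge
    card(P join B) = 400*500/(200) = 1000
    cost = 400 + 400*9 + 500*9 + 400 + 500 = 9400
step 3: join A via hash
    card(P join A) = 1000*200/(20) = 10000
    cost = 9400 + 2*200*8 + 1000 = 13600
step 4: join C via hash
    card(P join C) = 10000*100/(4) = 250000
    cost = 13600 + 2*100*7 + 10000 = 25000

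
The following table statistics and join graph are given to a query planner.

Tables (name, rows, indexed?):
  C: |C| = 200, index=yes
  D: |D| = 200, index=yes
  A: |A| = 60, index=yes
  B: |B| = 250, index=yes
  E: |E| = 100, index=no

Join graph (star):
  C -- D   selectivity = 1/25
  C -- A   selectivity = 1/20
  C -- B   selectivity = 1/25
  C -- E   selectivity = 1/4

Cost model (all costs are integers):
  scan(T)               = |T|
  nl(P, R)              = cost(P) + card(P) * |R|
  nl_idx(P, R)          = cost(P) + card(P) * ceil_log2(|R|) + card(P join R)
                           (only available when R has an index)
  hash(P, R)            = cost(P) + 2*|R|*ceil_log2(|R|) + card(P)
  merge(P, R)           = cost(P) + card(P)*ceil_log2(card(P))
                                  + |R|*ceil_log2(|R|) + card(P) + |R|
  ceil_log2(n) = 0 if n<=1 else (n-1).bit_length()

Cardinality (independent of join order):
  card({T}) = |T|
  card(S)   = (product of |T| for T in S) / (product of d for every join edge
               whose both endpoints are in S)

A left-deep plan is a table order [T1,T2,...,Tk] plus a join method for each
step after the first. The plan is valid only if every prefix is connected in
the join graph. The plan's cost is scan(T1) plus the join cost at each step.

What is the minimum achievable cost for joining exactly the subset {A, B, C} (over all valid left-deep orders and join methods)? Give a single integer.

Selinger DP over subsets of {A,B,C}:
  {C}: scan cost=200, card=200
  {A}: scan cost=60, card=60
  {B}: scan cost=250, card=250
  {AC}: card=600; try (A,hash)→1120, (C,nl_idx)→1140, (A,nl_idx)→2000, (C,merge)→2280, (A,merge)→2420, (C,hash)→3320 …(+2); best=1120 via (A,hash)
  {BC}: card=2000; try (C,hash)→3700, (B,nl_idx)→3800, (C,nl_idx)→4250, (B,merge)→4250, (C,merge)→4300, (B,hash)→4400 …(+2); best=3700 via (C,hash)
  {ABC}: card=6000; try (B,hash)→5720, (A,hash)→6420, (B,merge)→9970, (B,nl_idx)→11920, (A,nl_idx)→21700, (A,merge)→28120 …(+2); best=5720 via (B,hash)

5720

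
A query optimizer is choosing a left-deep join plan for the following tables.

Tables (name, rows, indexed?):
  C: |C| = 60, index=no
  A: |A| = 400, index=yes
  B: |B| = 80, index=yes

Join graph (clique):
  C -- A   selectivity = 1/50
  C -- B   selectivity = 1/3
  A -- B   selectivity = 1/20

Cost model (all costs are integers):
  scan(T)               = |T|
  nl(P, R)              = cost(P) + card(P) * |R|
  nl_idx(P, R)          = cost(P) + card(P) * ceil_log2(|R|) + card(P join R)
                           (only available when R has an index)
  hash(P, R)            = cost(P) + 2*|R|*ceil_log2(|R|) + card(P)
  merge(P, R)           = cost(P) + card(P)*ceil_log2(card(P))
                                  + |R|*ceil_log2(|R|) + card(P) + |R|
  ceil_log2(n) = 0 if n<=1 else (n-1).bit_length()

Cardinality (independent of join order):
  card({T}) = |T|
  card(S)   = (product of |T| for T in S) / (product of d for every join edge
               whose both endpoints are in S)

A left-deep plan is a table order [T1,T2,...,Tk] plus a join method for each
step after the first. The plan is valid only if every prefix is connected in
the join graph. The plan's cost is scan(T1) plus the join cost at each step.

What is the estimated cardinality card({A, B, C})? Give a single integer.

Tables in S: A(400), B(80), C(60)
Edges inside S: C-A(d=50), C-B(d=3), A-B(d=20)
numerator = 400 * 80 * 60 = 1920000
denominator = 50 * 3 * 20 = 3000
card(S) = 1920000 / 3000 = 640

640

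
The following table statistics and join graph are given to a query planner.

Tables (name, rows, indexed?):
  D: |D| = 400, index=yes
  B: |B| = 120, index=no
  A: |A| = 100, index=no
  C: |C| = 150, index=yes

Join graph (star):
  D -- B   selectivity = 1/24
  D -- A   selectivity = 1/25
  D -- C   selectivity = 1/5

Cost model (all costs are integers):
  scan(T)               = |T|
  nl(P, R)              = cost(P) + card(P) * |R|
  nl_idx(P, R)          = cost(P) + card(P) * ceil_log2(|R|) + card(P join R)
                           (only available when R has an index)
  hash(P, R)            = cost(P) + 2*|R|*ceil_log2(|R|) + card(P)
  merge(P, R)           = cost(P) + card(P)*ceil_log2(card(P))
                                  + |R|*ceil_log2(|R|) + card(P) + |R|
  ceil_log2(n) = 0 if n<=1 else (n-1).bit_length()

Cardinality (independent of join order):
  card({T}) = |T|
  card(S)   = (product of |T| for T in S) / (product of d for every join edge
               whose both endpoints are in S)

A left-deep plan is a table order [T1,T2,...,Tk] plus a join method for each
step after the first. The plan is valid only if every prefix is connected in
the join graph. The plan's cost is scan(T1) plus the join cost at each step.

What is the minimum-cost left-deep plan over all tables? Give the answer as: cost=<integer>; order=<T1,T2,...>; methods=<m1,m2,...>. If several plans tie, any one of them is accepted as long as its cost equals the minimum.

Selinger DP (subsets sized 1..n):
  {D}: scan cost=400, card=400
  {B}: scan cost=120, card=120
  {A}: scan cost=100, card=100
  {C}: scan cost=150, card=150
  {BD}: card=2000; try (B,hash)→2480, (D,nl_idx)→3200, (D,merge)→5080, (B,merge)→5360, (D,hash)→7440, (D,nl)→48120 …(+1); best=2480 via (B,hash)
  {AD}: card=1600; try (A,hash)→2200, (D,nl_idx)→2600, (D,merge)→4900, (A,merge)→5200, (D,hash)→7400, (D,nl)→40100 …(+1); best=2200 via (A,hash)
  {CD}: card=12000; try (C,hash)→3200, (D,merge)→5500, (C,merge)→5750, (D,hash)→7500, (D,nl_idx)→13500, (C,nl_idx)→15600 …(+2); best=3200 via (C,hash)
  {ABD}: card=8000; try (B,hash)→5480, (A,hash)→5880, (B,merge)→22360, (A,merge)→27280, (B,nl)→194200, (A,nl)→202480; best=5480 via (B,hash)
  {BCD}: card=60000; try (C,hash)→6880, (B,hash)→16880, (C,merge)→27830, (C,nl_idx)→78480, (B,merge)→184160, (C,nl)→302480 …(+1); best=6880 via (C,hash)
  {ACD}: card=48000; try (C,hash)→6200, (A,hash)→16600, (C,merge)→22750, (C,nl_idx)→63000, (A,merge)→184000, (C,nl)→242200 …(+1); best=6200 via (C,hash)
  {ABCD}: card=240000; try (C,hash)→15880, (B,hash)→55880, (A,hash)→68280, (C,merge)→118830, (C,nl_idx)→309480, (B,merge)→823160 …(+4); best=15880 via (C,hash)

cost=15880; order=D,A,B,C; methods=hash,hash,hash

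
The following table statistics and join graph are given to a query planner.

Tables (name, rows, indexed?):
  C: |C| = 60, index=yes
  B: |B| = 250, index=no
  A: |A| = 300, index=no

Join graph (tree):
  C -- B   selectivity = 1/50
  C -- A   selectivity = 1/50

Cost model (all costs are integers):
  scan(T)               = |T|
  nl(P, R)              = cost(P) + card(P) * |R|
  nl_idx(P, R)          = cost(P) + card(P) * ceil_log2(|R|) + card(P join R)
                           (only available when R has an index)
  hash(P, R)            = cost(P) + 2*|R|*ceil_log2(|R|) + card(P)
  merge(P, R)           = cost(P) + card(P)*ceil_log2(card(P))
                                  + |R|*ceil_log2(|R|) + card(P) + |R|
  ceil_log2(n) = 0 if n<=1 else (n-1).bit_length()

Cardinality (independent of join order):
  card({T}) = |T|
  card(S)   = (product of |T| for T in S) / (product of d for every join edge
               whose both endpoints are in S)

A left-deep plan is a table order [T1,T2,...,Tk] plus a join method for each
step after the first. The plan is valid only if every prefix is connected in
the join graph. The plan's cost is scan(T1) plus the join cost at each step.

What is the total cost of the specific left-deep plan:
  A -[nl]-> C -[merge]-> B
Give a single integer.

24150

step 1: scan A: cost=300, card=300
step 2: join C via nl
    card(P join C) = 300*60/(50) = 360
    cost = 300 + 300*60 = 18300
step 3: join B via merge
    card(P join B) = 360*250/(50) = 1800
    cost = 18300 + 360*9 + 250*8 + 360 + 250 = 24150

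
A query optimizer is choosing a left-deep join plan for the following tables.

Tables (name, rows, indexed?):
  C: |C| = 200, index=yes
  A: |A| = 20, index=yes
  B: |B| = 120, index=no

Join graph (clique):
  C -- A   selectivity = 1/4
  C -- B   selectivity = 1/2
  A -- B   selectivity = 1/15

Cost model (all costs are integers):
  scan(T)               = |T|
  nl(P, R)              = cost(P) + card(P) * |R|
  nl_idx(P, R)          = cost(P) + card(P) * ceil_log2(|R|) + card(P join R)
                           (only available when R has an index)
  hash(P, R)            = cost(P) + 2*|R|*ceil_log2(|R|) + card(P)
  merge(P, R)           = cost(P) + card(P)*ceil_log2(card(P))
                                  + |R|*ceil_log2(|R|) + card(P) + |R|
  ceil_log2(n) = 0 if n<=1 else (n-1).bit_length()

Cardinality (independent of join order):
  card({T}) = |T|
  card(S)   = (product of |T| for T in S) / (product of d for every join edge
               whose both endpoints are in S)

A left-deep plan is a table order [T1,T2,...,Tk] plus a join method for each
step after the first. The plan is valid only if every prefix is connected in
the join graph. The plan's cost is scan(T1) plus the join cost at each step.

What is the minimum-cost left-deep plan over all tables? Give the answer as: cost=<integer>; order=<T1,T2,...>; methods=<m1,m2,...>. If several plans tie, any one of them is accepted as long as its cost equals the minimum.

cost=3280; order=C,A,B; methods=hash,hash

Selinger DP (subsets sized 1..n):
  {C}: scan cost=200, card=200
  {A}: scan cost=20, card=20
  {B}: scan cost=120, card=120
  {AC}: card=1000; try (A,hash)→600, (C,nl_idx)→1180, (C,merge)→1940, (A,merge)→2120, (A,nl_idx)→2200, (C,hash)→3240 …(+2); best=600 via (A,hash)
  {BC}: card=12000; try (B,hash)→2080, (C,merge)→2880, (B,merge)→2960, (C,hash)→3440, (C,nl_idx)→13080, (C,nl)→24120 …(+1); best=2080 via (B,hash)
  {AB}: card=160; try (A,hash)→440, (A,nl_idx)→880, (B,merge)→1100, (A,merge)→1200, (B,hash)→1720, (B,nl)→2420 …(+1); best=440 via (A,hash)
  {ABC}: card=4000; try (B,hash)→3280, (C,merge)→3680, (C,hash)→3800, (C,nl_idx)→5720, (B,merge)→12560, (A,hash)→14280 …(+5); best=3280 via (B,hash)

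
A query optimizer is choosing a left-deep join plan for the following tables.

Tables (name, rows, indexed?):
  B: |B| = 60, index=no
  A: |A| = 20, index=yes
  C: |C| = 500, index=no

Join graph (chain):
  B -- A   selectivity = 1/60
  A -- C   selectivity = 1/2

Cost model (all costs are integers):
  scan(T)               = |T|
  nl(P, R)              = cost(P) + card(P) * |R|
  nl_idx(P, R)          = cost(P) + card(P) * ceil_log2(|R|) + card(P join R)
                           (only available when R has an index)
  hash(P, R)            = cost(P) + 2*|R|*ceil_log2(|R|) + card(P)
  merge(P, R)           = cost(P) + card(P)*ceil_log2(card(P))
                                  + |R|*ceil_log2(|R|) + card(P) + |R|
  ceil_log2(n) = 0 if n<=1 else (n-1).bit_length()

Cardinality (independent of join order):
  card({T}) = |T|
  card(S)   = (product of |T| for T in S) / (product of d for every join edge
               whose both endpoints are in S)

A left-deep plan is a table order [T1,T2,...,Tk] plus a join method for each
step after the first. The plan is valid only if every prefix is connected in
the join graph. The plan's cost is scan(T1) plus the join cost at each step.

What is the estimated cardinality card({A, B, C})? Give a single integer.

5000

Tables in S: A(20), B(60), C(500)
Edges inside S: B-A(d=60), A-C(d=2)
numerator = 20 * 60 * 500 = 600000
denominator = 60 * 2 = 120
card(S) = 600000 / 120 = 5000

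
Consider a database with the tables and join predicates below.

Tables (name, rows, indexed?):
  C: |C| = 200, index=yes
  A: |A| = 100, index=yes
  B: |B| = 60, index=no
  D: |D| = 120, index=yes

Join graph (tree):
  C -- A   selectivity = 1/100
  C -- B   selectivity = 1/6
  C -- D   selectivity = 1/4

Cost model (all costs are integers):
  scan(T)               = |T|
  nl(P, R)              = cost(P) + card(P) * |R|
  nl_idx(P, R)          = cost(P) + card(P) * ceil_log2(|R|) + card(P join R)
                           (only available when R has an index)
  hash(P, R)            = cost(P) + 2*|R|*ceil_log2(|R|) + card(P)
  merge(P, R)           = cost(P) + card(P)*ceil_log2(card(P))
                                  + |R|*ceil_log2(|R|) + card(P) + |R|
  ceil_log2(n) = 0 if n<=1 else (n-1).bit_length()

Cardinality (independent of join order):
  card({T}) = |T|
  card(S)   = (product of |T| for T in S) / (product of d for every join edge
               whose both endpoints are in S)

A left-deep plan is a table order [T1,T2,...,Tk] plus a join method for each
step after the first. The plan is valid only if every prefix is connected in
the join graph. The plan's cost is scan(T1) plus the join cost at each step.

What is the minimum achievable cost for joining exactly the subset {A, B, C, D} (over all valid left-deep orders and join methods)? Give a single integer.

5700

Selinger DP over subsets of {A,B,C,D}:
  {C}: scan cost=200, card=200
  {A}: scan cost=100, card=100
  {B}: scan cost=60, card=60
  {D}: scan cost=120, card=120
  {AC}: card=200; try (C,nl_idx)→1100, (A,hash)→1800, (A,nl_idx)→1800, (C,merge)→2700, (A,merge)→2800, (C,hash)→3400 …(+2); best=1100 via (C,nl_idx)
  {BC}: card=2000; try (B,hash)→1120, (C,merge)→2280, (B,merge)→2420, (C,nl_idx)→2540, (C,hash)→3320, (C,nl)→12060 …(+1); best=1120 via (B,hash)
  {CD}: card=6000; try (D,hash)→2080, (C,merge)→2880, (D,merge)→2960, (C,hash)→3440, (C,nl_idx)→7080, (D,nl_idx)→7600 …(+2); best=2080 via (D,hash)
  {ABC}: card=2000; try (B,hash)→2020, (B,merge)→3320, (A,hash)→4520, (B,nl)→13100, (A,nl_idx)→17120, (A,merge)→25920 …(+1); best=2020 via (B,hash)
  {ACD}: card=6000; try (D,hash)→2980, (D,merge)→3860, (D,nl_idx)→8500, (A,hash)→9480, (D,nl)→25100, (A,nl_idx)→50080 …(+2); best=2980 via (D,hash)
  {BCD}: card=60000; try (D,hash)→4800, (B,hash)→8800, (D,merge)→26080, (D,nl_idx)→75120, (B,merge)→86500, (D,nl)→241120 …(+1); best=4800 via (D,hash)
  {ABCD}: card=60000; try (D,hash)→5700, (B,hash)→9700, (D,merge)→26980, (A,hash)→66200, (D,nl_idx)→76020, (B,merge)→87400 …(+5); best=5700 via (D,hash)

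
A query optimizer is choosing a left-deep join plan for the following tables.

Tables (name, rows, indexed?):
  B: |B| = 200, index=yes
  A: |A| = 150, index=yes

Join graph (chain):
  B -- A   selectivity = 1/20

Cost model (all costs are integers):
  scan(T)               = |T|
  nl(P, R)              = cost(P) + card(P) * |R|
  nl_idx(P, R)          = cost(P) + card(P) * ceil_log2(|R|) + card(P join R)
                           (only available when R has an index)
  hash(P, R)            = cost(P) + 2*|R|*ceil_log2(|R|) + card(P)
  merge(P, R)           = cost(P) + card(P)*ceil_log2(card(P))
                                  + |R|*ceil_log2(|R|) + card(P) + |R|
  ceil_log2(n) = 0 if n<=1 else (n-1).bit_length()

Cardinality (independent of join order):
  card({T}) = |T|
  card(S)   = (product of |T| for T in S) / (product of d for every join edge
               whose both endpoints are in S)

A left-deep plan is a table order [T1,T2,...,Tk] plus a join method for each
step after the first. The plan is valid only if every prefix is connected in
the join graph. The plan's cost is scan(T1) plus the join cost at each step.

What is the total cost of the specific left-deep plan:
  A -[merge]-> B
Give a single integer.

step 1: scan A: cost=150, card=150
step 2: join B via merge
    card(P join B) = 150*200/(20) = 1500
    cost = 150 + 150*8 + 200*8 + 150 + 200 = 3300

3300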